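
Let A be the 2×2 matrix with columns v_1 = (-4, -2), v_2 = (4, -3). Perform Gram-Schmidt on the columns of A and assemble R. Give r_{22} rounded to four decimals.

e_1 = v_1/‖v_1‖ = (-4, -2)/4.4721 = (-0.8944, -0.4472).
r_{12} = e_1·v_2 = -2.2361.
u_2 = v_2 + 2.2361·e_1 = (2.0000, -4.0000).
r_{22} = ‖u_2‖ = 4.4721.

r_{22} = 4.4721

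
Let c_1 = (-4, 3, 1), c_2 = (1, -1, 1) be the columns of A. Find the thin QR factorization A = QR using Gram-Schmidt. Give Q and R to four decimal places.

c_1 = (-4, 3, 1); ‖c_1‖ = 5.0990, so e_1 = (-0.7845, 0.5883, 0.1961).
e_1·c_2 = (-0.7845)·1 + 0.5883·(-1) + 0.1961·1 = -1.1767.
u_2 = c_2 + 1.1767·e_1 = (0.0769, -0.3077, 1.2308).
‖u_2‖ = 1.2710, so e_2 = (0.0605, -0.2421, 0.9684).

Q = [[-0.7845, 0.0605], [0.5883, -0.2421], [0.1961, 0.9684]], R = [[5.0990, -1.1767], [0.0000, 1.2710]]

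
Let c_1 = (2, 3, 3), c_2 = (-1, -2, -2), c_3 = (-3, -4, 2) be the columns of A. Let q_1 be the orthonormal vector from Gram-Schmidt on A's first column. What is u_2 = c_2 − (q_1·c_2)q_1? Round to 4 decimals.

u_2 = (0.2727, -0.0909, -0.0909)

c_1 = (2, 3, 3); ‖c_1‖ = 4.6904, so q_1 = (0.4264, 0.6396, 0.6396).
q_1·c_2 = 0.4264·(-1) + 0.6396·(-2) + 0.6396·(-2) = -2.9848.
u_2 = c_2 + 2.9848·q_1 = (0.2727, -0.0909, -0.0909).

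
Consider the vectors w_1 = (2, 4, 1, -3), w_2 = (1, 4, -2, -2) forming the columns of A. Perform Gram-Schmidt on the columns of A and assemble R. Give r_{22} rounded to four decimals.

r_{22} = 2.9777

e_1 = w_1/‖w_1‖ = (2, 4, 1, -3)/5.4772 = (0.3651, 0.7303, 0.1826, -0.5477).
r_{12} = e_1·w_2 = 4.0166.
u_2 = w_2 − 4.0166·e_1 = (-0.4667, 1.0667, -2.7333, 0.2000).
r_{22} = ‖u_2‖ = 2.9777.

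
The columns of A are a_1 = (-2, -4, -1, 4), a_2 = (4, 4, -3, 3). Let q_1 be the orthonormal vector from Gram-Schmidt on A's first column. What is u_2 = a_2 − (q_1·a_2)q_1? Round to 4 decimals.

u_2 = (3.5135, 3.0270, -3.2432, 3.9730)

a_1 = (-2, -4, -1, 4); ‖a_1‖ = 6.0828, so q_1 = (-0.3288, -0.6576, -0.1644, 0.6576).
q_1·a_2 = (-0.3288)·4 + (-0.6576)·4 + (-0.1644)·(-3) + 0.6576·3 = -1.4796.
u_2 = a_2 + 1.4796·q_1 = (3.5135, 3.0270, -3.2432, 3.9730).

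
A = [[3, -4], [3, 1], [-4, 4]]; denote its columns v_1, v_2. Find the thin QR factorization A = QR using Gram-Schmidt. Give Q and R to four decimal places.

v_1 = (3, 3, -4); ‖v_1‖ = 5.8310, so q_1 = (0.5145, 0.5145, -0.6860).
q_1·v_2 = 0.5145·(-4) + 0.5145·1 + (-0.6860)·4 = -4.2875.
u_2 = v_2 + 4.2875·q_1 = (-1.7941, 3.2059, 1.0588).
‖u_2‖ = 3.8233, so q_2 = (-0.4693, 0.8385, 0.2769).

Q = [[0.5145, -0.4693], [0.5145, 0.8385], [-0.6860, 0.2769]], R = [[5.8310, -4.2875], [0.0000, 3.8233]]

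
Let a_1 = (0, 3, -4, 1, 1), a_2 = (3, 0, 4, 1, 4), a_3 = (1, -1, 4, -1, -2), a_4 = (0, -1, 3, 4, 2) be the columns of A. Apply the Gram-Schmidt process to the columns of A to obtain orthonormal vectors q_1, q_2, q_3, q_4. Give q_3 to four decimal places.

q_3 = (0.4083, 0.6280, 0.3006, -0.0998, -0.5819)

q_1 = a_1/‖a_1‖ = (0, 3, -4, 1, 1)/5.1962 = (0.0000, 0.5774, -0.7698, 0.1925, 0.1925).
r_{12} = q_1·a_2 = -2.1170.
u_2 = a_2 + 2.1170·q_1 = (3.0000, 1.2222, 2.3704, 1.4074, 4.4074).
‖u_2‖ = 6.1252, so q_2 = (0.4898, 0.1995, 0.3870, 0.2298, 0.7195).
r_{13} = q_1·a_3 = -4.2339; r_{23} = q_2·a_3 = 0.1693.
u_3 = a_3 + 4.2339·q_1 − 0.1693·q_2 = (0.9171, 1.4107, 0.6752, -0.2241, -1.3070).
‖u_3‖ = 2.2462, so q_3 = (0.4083, 0.6280, 0.3006, -0.0998, -0.5819).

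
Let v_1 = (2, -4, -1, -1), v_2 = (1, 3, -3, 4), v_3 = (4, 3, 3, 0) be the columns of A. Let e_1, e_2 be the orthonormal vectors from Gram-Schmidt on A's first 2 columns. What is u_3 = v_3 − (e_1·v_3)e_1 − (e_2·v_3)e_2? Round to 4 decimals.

e_1 = v_1/‖v_1‖ = (2, -4, -1, -1)/4.6904 = (0.4264, -0.8528, -0.2132, -0.2132).
r_{12} = e_1·v_2 = -2.3452.
u_2 = v_2 + 2.3452·e_1 = (2.0000, 1.0000, -3.5000, 3.5000).
‖u_2‖ = 5.4314, so e_2 = (0.3682, 0.1841, -0.6444, 0.6444).
r_{13} = e_1·v_3 = -1.4924; r_{23} = e_2·v_3 = 0.0921.
u_3 = v_3 + 1.4924·e_1 − 0.0921·e_2 = (4.6025, 1.7103, 2.7411, -0.3775).

u_3 = (4.6025, 1.7103, 2.7411, -0.3775)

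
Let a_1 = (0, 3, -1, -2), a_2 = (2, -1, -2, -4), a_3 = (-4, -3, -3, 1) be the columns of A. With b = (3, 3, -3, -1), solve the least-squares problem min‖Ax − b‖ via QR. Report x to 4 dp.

a_1 = (0, 3, -1, -2); ‖a_1‖ = 3.7417, so e_1 = (0.0000, 0.8018, -0.2673, -0.5345).
e_1·a_2 = 0.0000·2 + 0.8018·(-1) + (-0.2673)·(-2) + (-0.5345)·(-4) = 1.8708.
u_2 = a_2 − 1.8708·e_1 = (2.0000, -2.5000, -1.5000, -3.0000).
‖u_2‖ = 4.6368, so e_2 = (0.4313, -0.5392, -0.3235, -0.6470).
e_1·a_3 = 0.0000·(-4) + 0.8018·(-3) + (-0.2673)·(-3) + (-0.5345)·1 = -2.1381; e_2·a_3 = 0.4313·(-4) + (-0.5392)·(-3) + (-0.3235)·(-3) + (-0.6470)·1 = 0.2157.
u_3 = a_3 + 2.1381·e_1 − 0.2157·e_2 = (-4.0930, -1.1694, -3.5017, -0.0033).
‖u_3‖ = 5.5120, so e_3 = (-0.7426, -0.2122, -0.6353, -0.0006).
Qᵀb = (3.7417, 1.2940, -0.9577).
Back-substitute: x_3 = -0.9577/5.5120 = -0.1738.
x_2 = (1.2940 − 0.2157·(-0.1738))/4.6368 = 0.2872.
x_1 = (3.7417 − 1.8708·0.2872 + 2.1381·(-0.1738))/3.7417 = 0.7571.

x = (0.7571, 0.2872, -0.1738)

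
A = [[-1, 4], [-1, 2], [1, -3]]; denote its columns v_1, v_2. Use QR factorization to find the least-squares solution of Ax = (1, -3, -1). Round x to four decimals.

x = (6.3333, 2.0000)

e_1 = v_1/‖v_1‖ = (-1, -1, 1)/1.7321 = (-0.5774, -0.5774, 0.5774).
r_{12} = e_1·v_2 = -5.1962.
u_2 = v_2 + 5.1962·e_1 = (1.0000, -1.0000, 0.0000).
‖u_2‖ = 1.4142, so e_2 = (0.7071, -0.7071, 0.0000).
Qᵀb = (0.5774, 2.8284).
Back-substitute: x_2 = 2.8284/1.4142 = 2.0000.
x_1 = (0.5774 + 5.1962·2.0000)/1.7321 = 6.3333.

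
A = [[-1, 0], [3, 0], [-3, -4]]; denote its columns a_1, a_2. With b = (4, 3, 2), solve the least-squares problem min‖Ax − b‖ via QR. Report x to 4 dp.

q_1 = a_1/‖a_1‖ = (-1, 3, -3)/4.3589 = (-0.2294, 0.6882, -0.6882).
r_{12} = q_1·a_2 = 2.7530.
u_2 = a_2 − 2.7530·q_1 = (0.6316, -1.8947, -2.1053).
‖u_2‖ = 2.9019, so q_2 = (0.2176, -0.6529, -0.7255).
Qᵀb = (-0.2294, -2.5392).
Back-substitute: x_2 = -2.5392/2.9019 = -0.8750.
x_1 = (-0.2294 − 2.7530·(-0.8750))/4.3589 = 0.5000.

x = (0.5000, -0.8750)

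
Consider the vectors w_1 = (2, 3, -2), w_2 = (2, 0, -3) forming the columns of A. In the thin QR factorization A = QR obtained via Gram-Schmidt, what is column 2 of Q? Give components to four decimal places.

q_1 = w_1/‖w_1‖ = (2, 3, -2)/4.1231 = (0.4851, 0.7276, -0.4851).
r_{12} = q_1·w_2 = 2.4254.
u_2 = w_2 − 2.4254·q_1 = (0.8235, -1.7647, -1.8235).
‖u_2‖ = 2.6679, so q_2 = (0.3087, -0.6615, -0.6835).

q_2 = (0.3087, -0.6615, -0.6835)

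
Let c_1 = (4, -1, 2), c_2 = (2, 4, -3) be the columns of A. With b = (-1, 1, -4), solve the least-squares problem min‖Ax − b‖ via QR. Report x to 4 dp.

x = (-0.5769, 0.4430)

q_1 = c_1/‖c_1‖ = (4, -1, 2)/4.5826 = (0.8729, -0.2182, 0.4364).
r_{12} = q_1·c_2 = -0.4364.
u_2 = c_2 + 0.4364·q_1 = (2.3810, 3.9048, -2.8095).
‖u_2‖ = 5.3675, so q_2 = (0.4436, 0.7275, -0.5234).
Qᵀb = (-2.8368, 2.3776).
Back-substitute: x_2 = 2.3776/5.3675 = 0.4430.
x_1 = (-2.8368 + 0.4364·0.4430)/4.5826 = -0.5769.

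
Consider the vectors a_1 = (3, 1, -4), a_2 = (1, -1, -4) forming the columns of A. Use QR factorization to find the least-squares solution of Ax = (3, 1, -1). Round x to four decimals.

x = (1.0000, -0.6667)

q_1 = a_1/‖a_1‖ = (3, 1, -4)/5.0990 = (0.5883, 0.1961, -0.7845).
r_{12} = q_1·a_2 = 3.5301.
u_2 = a_2 − 3.5301·q_1 = (-1.0769, -1.6923, -1.2308).
‖u_2‖ = 2.3534, so q_2 = (-0.4576, -0.7191, -0.5230).
Qᵀb = (2.7456, -1.5689).
Back-substitute: x_2 = -1.5689/2.3534 = -0.6667.
x_1 = (2.7456 − 3.5301·(-0.6667))/5.0990 = 1.0000.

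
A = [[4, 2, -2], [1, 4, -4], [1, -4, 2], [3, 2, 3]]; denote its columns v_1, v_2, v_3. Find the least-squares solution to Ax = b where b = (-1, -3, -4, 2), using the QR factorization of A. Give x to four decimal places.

x = (-0.6017, 0.8693, 0.9249)

v_1 = (4, 1, 1, 3); ‖v_1‖ = 5.1962, so e_1 = (0.7698, 0.1925, 0.1925, 0.5774).
e_1·v_2 = 0.7698·2 + 0.1925·4 + 0.1925·(-4) + 0.5774·2 = 2.6943.
u_2 = v_2 − 2.6943·e_1 = (-0.0741, 3.4815, -4.5185, 0.4444).
‖u_2‖ = 5.7220, so e_2 = (-0.0129, 0.6084, -0.7897, 0.0777).
e_1·v_3 = 0.7698·(-2) + 0.1925·(-4) + 0.1925·2 + 0.5774·3 = -0.1925; e_2·v_3 = (-0.0129)·(-2) + 0.6084·(-4) + (-0.7897)·2 + 0.0777·3 = -3.7542.
u_3 = v_3 + 0.1925·e_1 + 3.7542·e_2 = (-1.9005, -1.6787, -0.9276, 3.4027).
‖u_3‖ = 4.3438, so e_3 = (-0.4375, -0.3865, -0.2135, 0.7833).
Qᵀb = (-0.9623, 1.5017, 4.0178).
Back-substitute: x_3 = 4.0178/4.3438 = 0.9249.
x_2 = (1.5017 + 3.7542·0.9249)/5.7220 = 0.8693.
x_1 = (-0.9623 − 2.6943·0.8693 + 0.1925·0.9249)/5.1962 = -0.6017.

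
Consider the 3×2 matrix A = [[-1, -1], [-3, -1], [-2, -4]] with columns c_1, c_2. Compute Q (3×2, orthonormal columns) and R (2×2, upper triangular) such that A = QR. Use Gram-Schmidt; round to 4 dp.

c_1 = (-1, -3, -2); ‖c_1‖ = 3.7417, so q_1 = (-0.2673, -0.8018, -0.5345).
q_1·c_2 = (-0.2673)·(-1) + (-0.8018)·(-1) + (-0.5345)·(-4) = 3.2071.
u_2 = c_2 − 3.2071·q_1 = (-0.1429, 1.5714, -2.2857).
‖u_2‖ = 2.7775, so q_2 = (-0.0514, 0.5658, -0.8230).

Q = [[-0.2673, -0.0514], [-0.8018, 0.5658], [-0.5345, -0.8230]], R = [[3.7417, 3.2071], [0.0000, 2.7775]]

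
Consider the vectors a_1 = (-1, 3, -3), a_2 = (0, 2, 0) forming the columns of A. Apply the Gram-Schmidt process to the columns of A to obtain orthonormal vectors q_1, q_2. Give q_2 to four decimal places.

q_2 = (0.2176, 0.7255, 0.6529)

a_1 = (-1, 3, -3); ‖a_1‖ = 4.3589, so q_1 = (-0.2294, 0.6882, -0.6882).
q_1·a_2 = (-0.2294)·0 + 0.6882·2 + (-0.6882)·0 = 1.3765.
u_2 = a_2 − 1.3765·q_1 = (0.3158, 1.0526, 0.9474).
‖u_2‖ = 1.4510, so q_2 = (0.2176, 0.7255, 0.6529).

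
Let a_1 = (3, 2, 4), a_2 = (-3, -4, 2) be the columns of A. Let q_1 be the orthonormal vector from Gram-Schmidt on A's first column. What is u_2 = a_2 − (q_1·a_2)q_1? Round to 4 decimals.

a_1 = (3, 2, 4); ‖a_1‖ = 5.3852, so q_1 = (0.5571, 0.3714, 0.7428).
q_1·a_2 = 0.5571·(-3) + 0.3714·(-4) + 0.7428·2 = -1.6713.
u_2 = a_2 + 1.6713·q_1 = (-2.0690, -3.3793, 3.2414).

u_2 = (-2.0690, -3.3793, 3.2414)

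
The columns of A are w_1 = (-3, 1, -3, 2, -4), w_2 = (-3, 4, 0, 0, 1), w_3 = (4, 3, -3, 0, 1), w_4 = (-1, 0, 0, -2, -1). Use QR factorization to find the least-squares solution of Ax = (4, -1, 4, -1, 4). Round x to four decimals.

e_1 = w_1/‖w_1‖ = (-3, 1, -3, 2, -4)/6.2450 = (-0.4804, 0.1601, -0.4804, 0.3203, -0.6405).
r_{12} = e_1·w_2 = 1.4412.
u_2 = w_2 − 1.4412·e_1 = (-2.3077, 3.7692, 0.6923, -0.4615, 1.9231).
‖u_2‖ = 4.8911, so e_2 = (-0.4718, 0.7706, 0.1415, -0.0944, 0.3932).
r_{13} = e_1·w_3 = -0.6405; r_{23} = e_2·w_3 = 0.3932.
u_3 = w_3 + 0.6405·e_1 − 0.3932·e_2 = (3.8778, 2.7996, -3.3633, 0.2422, 0.4352).
‖u_3‖ = 5.8681, so e_3 = (0.6608, 0.4771, -0.5732, 0.0413, 0.0742).
r_{14} = e_1·w_4 = 0.4804; r_{24} = e_2·w_4 = 0.2674; r_{34} = e_3·w_4 = -0.8175.
u_4 = w_4 − 0.4804·e_1 − 0.2674·e_2 + 0.8175·e_3 = (-0.1028, 0.1071, -0.2756, -2.0949, -0.7368).
‖u_4‖ = 2.2426, so e_4 = (-0.0459, 0.0477, -0.1229, -0.9341, -0.3285).
Qᵀb = (-6.8855, -0.4246, 0.1290, -1.1029).
Back-substitute: x_4 = -1.1029/2.2426 = -0.4918.
x_3 = (0.1290 + 0.8175·(-0.4918))/5.8681 = -0.0465.
x_2 = (-0.4246 − 0.3932·(-0.0465) − 0.2674·(-0.4918))/4.8911 = -0.0562.
x_1 = (-6.8855 − 1.4412·(-0.0562) + 0.6405·(-0.0465) − 0.4804·(-0.4918))/6.2450 = -1.0565.

x = (-1.0565, -0.0562, -0.0465, -0.4918)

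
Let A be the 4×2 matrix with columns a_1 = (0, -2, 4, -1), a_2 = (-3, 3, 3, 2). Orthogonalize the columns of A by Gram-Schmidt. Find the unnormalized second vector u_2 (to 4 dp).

e_1 = a_1/‖a_1‖ = (0, -2, 4, -1)/4.5826 = (0.0000, -0.4364, 0.8729, -0.2182).
r_{12} = e_1·a_2 = 0.8729.
u_2 = a_2 − 0.8729·e_1 = (-3.0000, 3.3810, 2.2381, 2.1905).

u_2 = (-3.0000, 3.3810, 2.2381, 2.1905)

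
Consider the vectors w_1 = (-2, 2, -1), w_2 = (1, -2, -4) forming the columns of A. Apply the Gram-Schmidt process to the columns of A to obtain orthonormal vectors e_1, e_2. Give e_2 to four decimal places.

e_1 = w_1/‖w_1‖ = (-2, 2, -1)/3.0000 = (-0.6667, 0.6667, -0.3333).
r_{12} = e_1·w_2 = -0.6667.
u_2 = w_2 + 0.6667·e_1 = (0.5556, -1.5556, -4.2222).
‖u_2‖ = 4.5338, so e_2 = (0.1225, -0.3431, -0.9313).

e_2 = (0.1225, -0.3431, -0.9313)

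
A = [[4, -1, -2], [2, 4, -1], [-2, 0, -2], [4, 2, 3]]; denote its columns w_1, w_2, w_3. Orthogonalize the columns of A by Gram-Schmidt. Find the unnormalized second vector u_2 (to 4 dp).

u_2 = (-2.2000, 3.4000, 0.6000, 0.8000)

w_1 = (4, 2, -2, 4); ‖w_1‖ = 6.3246, so e_1 = (0.6325, 0.3162, -0.3162, 0.6325).
e_1·w_2 = 0.6325·(-1) + 0.3162·4 + (-0.3162)·0 + 0.6325·2 = 1.8974.
u_2 = w_2 − 1.8974·e_1 = (-2.2000, 3.4000, 0.6000, 0.8000).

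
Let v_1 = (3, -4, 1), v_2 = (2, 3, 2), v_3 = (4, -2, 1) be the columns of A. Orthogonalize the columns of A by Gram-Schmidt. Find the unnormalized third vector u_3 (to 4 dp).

e_1 = v_1/‖v_1‖ = (3, -4, 1)/5.0990 = (0.5883, -0.7845, 0.1961).
r_{12} = e_1·v_2 = -0.7845.
u_2 = v_2 + 0.7845·e_1 = (2.4615, 2.3846, 2.1538).
‖u_2‖ = 4.0478, so e_2 = (0.6081, 0.5891, 0.5321).
r_{13} = e_1·v_3 = 4.1184; r_{23} = e_2·v_3 = 1.7863.
u_3 = v_3 − 4.1184·e_1 − 1.7863·e_2 = (0.4906, 0.1784, -0.7582).

u_3 = (0.4906, 0.1784, -0.7582)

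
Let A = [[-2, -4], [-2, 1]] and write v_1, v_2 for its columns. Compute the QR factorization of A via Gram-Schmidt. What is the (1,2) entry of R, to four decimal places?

v_1 = (-2, -2); ‖v_1‖ = 2.8284, so q_1 = (-0.7071, -0.7071).
r_{12} = q_1·v_2 = 2.1213.

r_{12} = 2.1213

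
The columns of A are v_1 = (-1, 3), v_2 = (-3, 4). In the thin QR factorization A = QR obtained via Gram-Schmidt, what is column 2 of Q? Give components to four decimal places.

q_1 = v_1/‖v_1‖ = (-1, 3)/3.1623 = (-0.3162, 0.9487).
r_{12} = q_1·v_2 = 4.7434.
u_2 = v_2 − 4.7434·q_1 = (-1.5000, -0.5000).
‖u_2‖ = 1.5811, so q_2 = (-0.9487, -0.3162).

q_2 = (-0.9487, -0.3162)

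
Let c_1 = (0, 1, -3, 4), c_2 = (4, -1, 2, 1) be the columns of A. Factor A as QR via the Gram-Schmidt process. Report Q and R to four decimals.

c_1 = (0, 1, -3, 4); ‖c_1‖ = 5.0990, so q_1 = (0.0000, 0.1961, -0.5883, 0.7845).
q_1·c_2 = 0.0000·4 + 0.1961·(-1) + (-0.5883)·2 + 0.7845·1 = -0.5883.
u_2 = c_2 + 0.5883·q_1 = (4.0000, -0.8846, 1.6538, 1.4615).
‖u_2‖ = 4.6534, so q_2 = (0.8596, -0.1901, 0.3554, 0.3141).

Q = [[0.0000, 0.8596], [0.1961, -0.1901], [-0.5883, 0.3554], [0.7845, 0.3141]], R = [[5.0990, -0.5883], [0.0000, 4.6534]]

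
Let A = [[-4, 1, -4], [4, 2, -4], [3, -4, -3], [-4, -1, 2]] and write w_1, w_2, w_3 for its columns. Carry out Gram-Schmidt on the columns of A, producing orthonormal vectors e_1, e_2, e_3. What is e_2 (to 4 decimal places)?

e_1 = w_1/‖w_1‖ = (-4, 4, 3, -4)/7.5498 = (-0.5298, 0.5298, 0.3974, -0.5298).
r_{12} = e_1·w_2 = -0.5298.
u_2 = w_2 + 0.5298·e_1 = (0.7193, 2.2807, -3.7895, -1.2807).
‖u_2‖ = 4.6604, so e_2 = (0.1543, 0.4894, -0.8131, -0.2748).

e_2 = (0.1543, 0.4894, -0.8131, -0.2748)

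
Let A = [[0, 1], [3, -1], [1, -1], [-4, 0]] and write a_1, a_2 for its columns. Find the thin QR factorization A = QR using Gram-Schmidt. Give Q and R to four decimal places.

a_1 = (0, 3, 1, -4); ‖a_1‖ = 5.0990, so e_1 = (0.0000, 0.5883, 0.1961, -0.7845).
e_1·a_2 = 0.0000·1 + 0.5883·(-1) + 0.1961·(-1) + (-0.7845)·0 = -0.7845.
u_2 = a_2 + 0.7845·e_1 = (1.0000, -0.5385, -0.8462, -0.6154).
‖u_2‖ = 1.5442, so e_2 = (0.6476, -0.3487, -0.5479, -0.3985).

Q = [[0.0000, 0.6476], [0.5883, -0.3487], [0.1961, -0.5479], [-0.7845, -0.3985]], R = [[5.0990, -0.7845], [0.0000, 1.5442]]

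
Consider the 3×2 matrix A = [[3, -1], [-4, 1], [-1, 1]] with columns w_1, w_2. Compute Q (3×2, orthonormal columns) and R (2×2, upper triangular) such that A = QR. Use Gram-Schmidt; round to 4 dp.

Q = [[0.5883, -0.1048], [-0.7845, -0.3145], [-0.1961, 0.9435]], R = [[5.0990, -1.5689], [0.0000, 0.7338]]

w_1 = (3, -4, -1); ‖w_1‖ = 5.0990, so q_1 = (0.5883, -0.7845, -0.1961).
q_1·w_2 = 0.5883·(-1) + (-0.7845)·1 + (-0.1961)·1 = -1.5689.
u_2 = w_2 + 1.5689·q_1 = (-0.0769, -0.2308, 0.6923).
‖u_2‖ = 0.7338, so q_2 = (-0.1048, -0.3145, 0.9435).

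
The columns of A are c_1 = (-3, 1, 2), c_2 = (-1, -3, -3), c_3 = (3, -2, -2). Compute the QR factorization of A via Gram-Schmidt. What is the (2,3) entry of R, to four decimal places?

r_{23} = 0.6344

q_1 = c_1/‖c_1‖ = (-3, 1, 2)/3.7417 = (-0.8018, 0.2673, 0.5345).
r_{12} = q_1·c_2 = -1.6036.
u_2 = c_2 + 1.6036·q_1 = (-2.2857, -2.5714, -2.1429).
‖u_2‖ = 4.0532, so q_2 = (-0.5639, -0.6344, -0.5287).
r_{23} = q_2·c_3 = 0.6344.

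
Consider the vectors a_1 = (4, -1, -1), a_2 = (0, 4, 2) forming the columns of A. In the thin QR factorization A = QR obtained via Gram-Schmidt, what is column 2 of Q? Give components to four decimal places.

a_1 = (4, -1, -1); ‖a_1‖ = 4.2426, so e_1 = (0.9428, -0.2357, -0.2357).
e_1·a_2 = 0.9428·0 + (-0.2357)·4 + (-0.2357)·2 = -1.4142.
u_2 = a_2 + 1.4142·e_1 = (1.3333, 3.6667, 1.6667).
‖u_2‖ = 4.2426, so e_2 = (0.3143, 0.8642, 0.3928).

e_2 = (0.3143, 0.8642, 0.3928)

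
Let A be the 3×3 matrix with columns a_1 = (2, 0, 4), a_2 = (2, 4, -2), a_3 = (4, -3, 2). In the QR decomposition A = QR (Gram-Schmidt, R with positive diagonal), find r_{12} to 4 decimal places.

r_{12} = -0.8944

a_1 = (2, 0, 4); ‖a_1‖ = 4.4721, so q_1 = (0.4472, 0.0000, 0.8944).
r_{12} = q_1·a_2 = -0.8944.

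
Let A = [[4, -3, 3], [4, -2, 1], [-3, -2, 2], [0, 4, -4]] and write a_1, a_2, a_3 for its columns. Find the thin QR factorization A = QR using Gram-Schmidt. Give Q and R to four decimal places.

q_1 = a_1/‖a_1‖ = (4, 4, -3, 0)/6.4031 = (0.6247, 0.6247, -0.4685, 0.0000).
r_{12} = q_1·a_2 = -2.1864.
u_2 = a_2 + 2.1864·q_1 = (-1.6341, -0.6341, -3.0244, 4.0000).
‖u_2‖ = 5.3122, so q_2 = (-0.3076, -0.1194, -0.5693, 0.7530).
r_{13} = q_1·a_3 = 1.5617; r_{23} = q_2·a_3 = -5.1928.
u_3 = a_3 − 1.5617·q_1 + 5.1928·q_2 = (0.4270, -0.5955, -0.2247, -0.0899).
‖u_3‖ = 0.7717, so q_3 = (0.5533, -0.7717, -0.2912, -0.1165).

Q = [[0.6247, -0.3076, 0.5533], [0.6247, -0.1194, -0.7717], [-0.4685, -0.5693, -0.2912], [0.0000, 0.7530, -0.1165]], R = [[6.4031, -2.1864, 1.5617], [0.0000, 5.3122, -5.1928], [0.0000, 0.0000, 0.7717]]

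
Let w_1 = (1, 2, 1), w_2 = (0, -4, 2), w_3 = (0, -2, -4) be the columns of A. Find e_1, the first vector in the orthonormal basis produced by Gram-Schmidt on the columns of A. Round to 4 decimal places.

e_1 = (0.4082, 0.8165, 0.4082)

w_1 = (1, 2, 1); ‖w_1‖ = 2.4495, so e_1 = (0.4082, 0.8165, 0.4082).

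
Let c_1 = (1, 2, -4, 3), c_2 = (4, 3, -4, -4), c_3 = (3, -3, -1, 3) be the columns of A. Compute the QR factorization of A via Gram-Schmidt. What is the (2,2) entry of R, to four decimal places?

r_{22} = 7.1040

q_1 = c_1/‖c_1‖ = (1, 2, -4, 3)/5.4772 = (0.1826, 0.3651, -0.7303, 0.5477).
r_{12} = q_1·c_2 = 2.5560.
u_2 = c_2 − 2.5560·q_1 = (3.5333, 2.0667, -2.1333, -5.4000).
r_{22} = ‖u_2‖ = 7.1040.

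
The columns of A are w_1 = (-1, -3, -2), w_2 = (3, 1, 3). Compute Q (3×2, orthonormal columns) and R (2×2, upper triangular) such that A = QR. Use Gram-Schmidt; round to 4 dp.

w_1 = (-1, -3, -2); ‖w_1‖ = 3.7417, so q_1 = (-0.2673, -0.8018, -0.5345).
q_1·w_2 = (-0.2673)·3 + (-0.8018)·1 + (-0.5345)·3 = -3.2071.
u_2 = w_2 + 3.2071·q_1 = (2.1429, -1.5714, 1.2857).
‖u_2‖ = 2.9520, so q_2 = (0.7259, -0.5323, 0.4355).

Q = [[-0.2673, 0.7259], [-0.8018, -0.5323], [-0.5345, 0.4355]], R = [[3.7417, -3.2071], [0.0000, 2.9520]]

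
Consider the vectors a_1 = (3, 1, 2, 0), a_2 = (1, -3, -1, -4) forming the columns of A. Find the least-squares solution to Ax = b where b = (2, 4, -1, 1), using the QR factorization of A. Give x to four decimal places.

x = (0.5080, -0.4439)

a_1 = (3, 1, 2, 0); ‖a_1‖ = 3.7417, so q_1 = (0.8018, 0.2673, 0.5345, 0.0000).
q_1·a_2 = 0.8018·1 + 0.2673·(-3) + 0.5345·(-1) + 0.0000·(-4) = -0.5345.
u_2 = a_2 + 0.5345·q_1 = (1.4286, -2.8571, -0.7143, -4.0000).
‖u_2‖ = 5.1686, so q_2 = (0.2764, -0.5528, -0.1382, -0.7739).
Qᵀb = (2.1381, -2.2941).
Back-substitute: x_2 = -2.2941/5.1686 = -0.4439.
x_1 = (2.1381 + 0.5345·(-0.4439))/3.7417 = 0.5080.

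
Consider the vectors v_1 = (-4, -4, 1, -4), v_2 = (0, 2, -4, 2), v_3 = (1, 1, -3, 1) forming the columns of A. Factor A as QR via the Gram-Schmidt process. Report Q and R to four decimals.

v_1 = (-4, -4, 1, -4); ‖v_1‖ = 7.0000, so q_1 = (-0.5714, -0.5714, 0.1429, -0.5714).
q_1·v_2 = (-0.5714)·0 + (-0.5714)·2 + 0.1429·(-4) + (-0.5714)·2 = -2.8571.
u_2 = v_2 + 2.8571·q_1 = (-1.6327, 0.3673, -3.5918, 0.3673).
‖u_2‖ = 3.9795, so q_2 = (-0.4103, 0.0923, -0.9026, 0.0923).
q_1·v_3 = (-0.5714)·1 + (-0.5714)·1 + 0.1429·(-3) + (-0.5714)·1 = -2.1429; q_2·v_3 = (-0.4103)·1 + 0.0923·1 + (-0.9026)·(-3) + 0.0923·1 = 2.4821.
u_3 = v_3 + 2.1429·q_1 − 2.4821·q_2 = (0.7938, -0.4536, -0.4536, -0.4536).
‖u_3‖ = 1.1169, so q_3 = (0.7107, -0.4061, -0.4061, -0.4061).

Q = [[-0.5714, -0.4103, 0.7107], [-0.5714, 0.0923, -0.4061], [0.1429, -0.9026, -0.4061], [-0.5714, 0.0923, -0.4061]], R = [[7.0000, -2.8571, -2.1429], [0.0000, 3.9795, 2.4821], [0.0000, 0.0000, 1.1169]]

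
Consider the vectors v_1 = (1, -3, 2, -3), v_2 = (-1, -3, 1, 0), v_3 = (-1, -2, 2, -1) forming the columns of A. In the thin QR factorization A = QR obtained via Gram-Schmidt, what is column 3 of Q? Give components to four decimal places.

q_3 = (-0.5601, 0.4201, 0.7001, -0.1400)

v_1 = (1, -3, 2, -3); ‖v_1‖ = 4.7958, so q_1 = (0.2085, -0.6255, 0.4170, -0.6255).
q_1·v_2 = 0.2085·(-1) + (-0.6255)·(-3) + 0.4170·1 + (-0.6255)·0 = 2.0851.
u_2 = v_2 − 2.0851·q_1 = (-1.4348, -1.6957, 0.1304, 1.3043).
‖u_2‖ = 2.5792, so q_2 = (-0.5563, -0.6574, 0.0506, 0.5057).
q_1·v_3 = 0.2085·(-1) + (-0.6255)·(-2) + 0.4170·2 + (-0.6255)·(-1) = 2.5022; q_2·v_3 = (-0.5563)·(-1) + (-0.6574)·(-2) + 0.0506·2 + 0.5057·(-1) = 1.4666.
u_3 = v_3 − 2.5022·q_1 − 1.4666·q_2 = (-0.7059, 0.5294, 0.8824, -0.1765).
‖u_3‖ = 1.2603, so q_3 = (-0.5601, 0.4201, 0.7001, -0.1400).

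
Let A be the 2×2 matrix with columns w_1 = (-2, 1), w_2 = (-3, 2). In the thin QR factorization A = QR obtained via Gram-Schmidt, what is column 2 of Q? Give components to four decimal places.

e_1 = w_1/‖w_1‖ = (-2, 1)/2.2361 = (-0.8944, 0.4472).
r_{12} = e_1·w_2 = 3.5777.
u_2 = w_2 − 3.5777·e_1 = (0.2000, 0.4000).
‖u_2‖ = 0.4472, so e_2 = (0.4472, 0.8944).

e_2 = (0.4472, 0.8944)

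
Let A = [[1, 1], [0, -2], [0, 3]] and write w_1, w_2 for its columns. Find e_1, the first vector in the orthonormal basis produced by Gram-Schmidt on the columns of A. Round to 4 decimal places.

e_1 = (1.0000, 0.0000, 0.0000)

w_1 = (1, 0, 0); ‖w_1‖ = 1.0000, so e_1 = (1.0000, 0.0000, 0.0000).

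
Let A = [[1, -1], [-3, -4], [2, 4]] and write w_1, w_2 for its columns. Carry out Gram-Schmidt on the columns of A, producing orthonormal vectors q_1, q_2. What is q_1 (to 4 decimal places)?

w_1 = (1, -3, 2); ‖w_1‖ = 3.7417, so q_1 = (0.2673, -0.8018, 0.5345).

q_1 = (0.2673, -0.8018, 0.5345)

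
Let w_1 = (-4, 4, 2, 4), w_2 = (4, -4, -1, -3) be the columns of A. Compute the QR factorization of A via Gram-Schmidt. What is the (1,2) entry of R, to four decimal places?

r_{12} = -6.3791

w_1 = (-4, 4, 2, 4); ‖w_1‖ = 7.2111, so e_1 = (-0.5547, 0.5547, 0.2774, 0.5547).
r_{12} = e_1·w_2 = -6.3791.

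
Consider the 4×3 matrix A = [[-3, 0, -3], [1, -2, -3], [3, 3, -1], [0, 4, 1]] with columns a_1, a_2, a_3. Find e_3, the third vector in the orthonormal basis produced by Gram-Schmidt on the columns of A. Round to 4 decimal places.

e_3 = (-0.6498, -0.6162, -0.4444, 0.0252)

a_1 = (-3, 1, 3, 0); ‖a_1‖ = 4.3589, so e_1 = (-0.6882, 0.2294, 0.6882, 0.0000).
e_1·a_2 = (-0.6882)·0 + 0.2294·(-2) + 0.6882·3 + 0.0000·4 = 1.6059.
u_2 = a_2 − 1.6059·e_1 = (1.1053, -2.3684, 1.8947, 4.0000).
‖u_2‖ = 5.1401, so e_2 = (0.2150, -0.4608, 0.3686, 0.7782).
e_1·a_3 = (-0.6882)·(-3) + 0.2294·(-3) + 0.6882·(-1) + 0.0000·1 = 0.6882; e_2·a_3 = 0.2150·(-3) + (-0.4608)·(-3) + 0.3686·(-1) + 0.7782·1 = 1.1468.
u_3 = a_3 − 0.6882·e_1 − 1.1468·e_2 = (-2.7729, -2.6295, -1.8964, 0.1076).
‖u_3‖ = 4.2675, so e_3 = (-0.6498, -0.6162, -0.4444, 0.0252).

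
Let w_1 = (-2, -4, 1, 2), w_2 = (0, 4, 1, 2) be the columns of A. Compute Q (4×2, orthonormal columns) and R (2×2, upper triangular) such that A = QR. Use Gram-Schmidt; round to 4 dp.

q_1 = w_1/‖w_1‖ = (-2, -4, 1, 2)/5.0000 = (-0.4000, -0.8000, 0.2000, 0.4000).
r_{12} = q_1·w_2 = -2.2000.
u_2 = w_2 + 2.2000·q_1 = (-0.8800, 2.2400, 1.4400, 2.8800).
‖u_2‖ = 4.0200, so q_2 = (-0.2189, 0.5572, 0.3582, 0.7164).

Q = [[-0.4000, -0.2189], [-0.8000, 0.5572], [0.2000, 0.3582], [0.4000, 0.7164]], R = [[5.0000, -2.2000], [0.0000, 4.0200]]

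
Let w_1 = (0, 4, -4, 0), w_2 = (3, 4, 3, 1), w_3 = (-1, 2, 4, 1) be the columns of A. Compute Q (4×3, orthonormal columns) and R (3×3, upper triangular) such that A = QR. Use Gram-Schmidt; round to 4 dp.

Q = [[0.0000, 0.5108, -0.8588], [0.7071, 0.5959, 0.3473], [-0.7071, 0.5959, 0.3473], [0.0000, 0.1703, 0.1455]], R = [[5.6569, 0.7071, -1.4142], [0.0000, 5.8737, 3.2348], [0.0000, 0.0000, 3.0881]]

w_1 = (0, 4, -4, 0); ‖w_1‖ = 5.6569, so e_1 = (0.0000, 0.7071, -0.7071, 0.0000).
e_1·w_2 = 0.0000·3 + 0.7071·4 + (-0.7071)·3 + 0.0000·1 = 0.7071.
u_2 = w_2 − 0.7071·e_1 = (3.0000, 3.5000, 3.5000, 1.0000).
‖u_2‖ = 5.8737, so e_2 = (0.5108, 0.5959, 0.5959, 0.1703).
e_1·w_3 = 0.0000·(-1) + 0.7071·2 + (-0.7071)·4 + 0.0000·1 = -1.4142; e_2·w_3 = 0.5108·(-1) + 0.5959·2 + 0.5959·4 + 0.1703·1 = 3.2348.
u_3 = w_3 + 1.4142·e_1 − 3.2348·e_2 = (-2.6522, 1.0725, 1.0725, 0.4493).
‖u_3‖ = 3.0881, so e_3 = (-0.8588, 0.3473, 0.3473, 0.1455).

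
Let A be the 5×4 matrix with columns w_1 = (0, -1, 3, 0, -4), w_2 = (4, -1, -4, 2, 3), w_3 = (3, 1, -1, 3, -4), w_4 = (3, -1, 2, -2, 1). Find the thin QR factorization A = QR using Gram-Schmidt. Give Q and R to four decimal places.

Q = [[0.0000, 0.7897, -0.0149, 0.6131], [-0.1961, -0.3721, 0.7381, 0.5006], [0.5883, -0.2658, -0.3447, 0.3460], [0.0000, 0.3949, 0.3740, -0.4855], [-0.7845, -0.1063, -0.4430, 0.1344]], R = [[5.0990, -4.5107, 2.3534, 0.5883], [0.0000, 5.0650, 3.8728, 1.3137], [0.0000, 0.0000, 3.9323, -2.6631], [0.0000, 0.0000, 0.0000, 3.1362]]

w_1 = (0, -1, 3, 0, -4); ‖w_1‖ = 5.0990, so q_1 = (0.0000, -0.1961, 0.5883, 0.0000, -0.7845).
q_1·w_2 = 0.0000·4 + (-0.1961)·(-1) + 0.5883·(-4) + 0.0000·2 + (-0.7845)·3 = -4.5107.
u_2 = w_2 + 4.5107·q_1 = (4.0000, -1.8846, -1.3462, 2.0000, -0.5385).
‖u_2‖ = 5.0650, so q_2 = (0.7897, -0.3721, -0.2658, 0.3949, -0.1063).
q_1·w_3 = 0.0000·3 + (-0.1961)·1 + 0.5883·(-1) + 0.0000·3 + (-0.7845)·(-4) = 2.3534; q_2·w_3 = 0.7897·3 + (-0.3721)·1 + (-0.2658)·(-1) + 0.3949·3 + (-0.1063)·(-4) = 3.8728.
u_3 = w_3 − 2.3534·q_1 − 3.8728·q_2 = (-0.0585, 2.9025, -1.3553, 1.4708, -1.7421).
‖u_3‖ = 3.9323, so q_3 = (-0.0149, 0.7381, -0.3447, 0.3740, -0.4430).
q_1·w_4 = 0.0000·3 + (-0.1961)·(-1) + 0.5883·2 + 0.0000·(-2) + (-0.7845)·1 = 0.5883; q_2·w_4 = 0.7897·3 + (-0.3721)·(-1) + (-0.2658)·2 + 0.3949·(-2) + (-0.1063)·1 = 1.3137; q_3·w_4 = (-0.0149)·3 + 0.7381·(-1) + (-0.3447)·2 + 0.3740·(-2) + (-0.4430)·1 = -2.6631.
u_4 = w_4 − 0.5883·q_1 − 1.3137·q_2 + 2.6631·q_3 = (1.9229, 1.5699, 1.0851, -1.5227, 0.4214).
‖u_4‖ = 3.1362, so q_4 = (0.6131, 0.5006, 0.3460, -0.4855, 0.1344).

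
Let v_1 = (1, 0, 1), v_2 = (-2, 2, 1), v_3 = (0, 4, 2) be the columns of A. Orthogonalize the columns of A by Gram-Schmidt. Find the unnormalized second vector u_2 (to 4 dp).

u_2 = (-1.5000, 2.0000, 1.5000)

v_1 = (1, 0, 1); ‖v_1‖ = 1.4142, so q_1 = (0.7071, 0.0000, 0.7071).
q_1·v_2 = 0.7071·(-2) + 0.0000·2 + 0.7071·1 = -0.7071.
u_2 = v_2 + 0.7071·q_1 = (-1.5000, 2.0000, 1.5000).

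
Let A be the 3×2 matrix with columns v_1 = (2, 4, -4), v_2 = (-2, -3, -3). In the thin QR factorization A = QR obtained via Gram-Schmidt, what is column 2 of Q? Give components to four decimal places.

e_2 = (-0.3829, -0.5504, -0.7419)

v_1 = (2, 4, -4); ‖v_1‖ = 6.0000, so e_1 = (0.3333, 0.6667, -0.6667).
e_1·v_2 = 0.3333·(-2) + 0.6667·(-3) + (-0.6667)·(-3) = -0.6667.
u_2 = v_2 + 0.6667·e_1 = (-1.7778, -2.5556, -3.4444).
‖u_2‖ = 4.6428, so e_2 = (-0.3829, -0.5504, -0.7419).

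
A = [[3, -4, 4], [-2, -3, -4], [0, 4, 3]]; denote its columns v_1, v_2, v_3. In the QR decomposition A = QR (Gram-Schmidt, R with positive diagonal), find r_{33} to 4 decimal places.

v_1 = (3, -2, 0); ‖v_1‖ = 3.6056, so q_1 = (0.8321, -0.5547, 0.0000).
q_1·v_2 = 0.8321·(-4) + (-0.5547)·(-3) + 0.0000·4 = -1.6641.
u_2 = v_2 + 1.6641·q_1 = (-2.6154, -3.9231, 4.0000).
‖u_2‖ = 6.1831, so q_2 = (-0.4230, -0.6345, 0.6469).
q_1·v_3 = 0.8321·4 + (-0.5547)·(-4) + 0.0000·3 = 5.5470; q_2·v_3 = (-0.4230)·4 + (-0.6345)·(-4) + 0.6469·3 = 2.7868.
u_3 = v_3 − 5.5470·q_1 − 2.7868·q_2 = (0.5634, 0.8451, 1.1972).
r_{33} = ‖u_3‖ = 1.5700.

r_{33} = 1.5700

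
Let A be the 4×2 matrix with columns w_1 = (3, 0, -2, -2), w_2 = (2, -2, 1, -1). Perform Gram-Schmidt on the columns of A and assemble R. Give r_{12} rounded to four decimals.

r_{12} = 1.4552

w_1 = (3, 0, -2, -2); ‖w_1‖ = 4.1231, so e_1 = (0.7276, 0.0000, -0.4851, -0.4851).
r_{12} = e_1·w_2 = 1.4552.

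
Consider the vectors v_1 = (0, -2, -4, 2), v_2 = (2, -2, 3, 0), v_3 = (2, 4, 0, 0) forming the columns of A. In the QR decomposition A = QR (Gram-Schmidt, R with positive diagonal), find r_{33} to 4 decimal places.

v_1 = (0, -2, -4, 2); ‖v_1‖ = 4.8990, so e_1 = (0.0000, -0.4082, -0.8165, 0.4082).
e_1·v_2 = 0.0000·2 + (-0.4082)·(-2) + (-0.8165)·3 + 0.4082·0 = -1.6330.
u_2 = v_2 + 1.6330·e_1 = (2.0000, -2.6667, 1.6667, 0.6667).
‖u_2‖ = 3.7859, so e_2 = (0.5283, -0.7044, 0.4402, 0.1761).
e_1·v_3 = 0.0000·2 + (-0.4082)·4 + (-0.8165)·0 + 0.4082·0 = -1.6330; e_2·v_3 = 0.5283·2 + (-0.7044)·4 + 0.4402·0 + 0.1761·0 = -1.7609.
u_3 = v_3 + 1.6330·e_1 + 1.7609·e_2 = (2.9302, 2.0930, -0.5581, 0.9767).
r_{33} = ‖u_3‖ = 3.7726.

r_{33} = 3.7726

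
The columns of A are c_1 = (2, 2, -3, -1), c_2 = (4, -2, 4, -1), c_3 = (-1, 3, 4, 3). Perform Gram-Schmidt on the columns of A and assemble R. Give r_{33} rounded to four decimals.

r_{33} = 5.3132

q_1 = c_1/‖c_1‖ = (2, 2, -3, -1)/4.2426 = (0.4714, 0.4714, -0.7071, -0.2357).
r_{12} = q_1·c_2 = -1.6499.
u_2 = c_2 + 1.6499·q_1 = (4.7778, -1.2222, 2.8333, -1.3889).
‖u_2‖ = 5.8547, so q_2 = (0.8161, -0.2088, 0.4839, -0.2372).
r_{13} = q_1·c_3 = -2.5927; r_{23} = q_2·c_3 = -0.2182.
u_3 = c_3 + 2.5927·q_1 + 0.2182·q_2 = (0.4003, 4.1767, 2.2723, 2.3371).
r_{33} = ‖u_3‖ = 5.3132.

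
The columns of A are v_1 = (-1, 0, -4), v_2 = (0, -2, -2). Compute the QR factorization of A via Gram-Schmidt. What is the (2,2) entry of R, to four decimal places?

r_{22} = 2.0580

v_1 = (-1, 0, -4); ‖v_1‖ = 4.1231, so q_1 = (-0.2425, 0.0000, -0.9701).
q_1·v_2 = (-0.2425)·0 + 0.0000·(-2) + (-0.9701)·(-2) = 1.9403.
u_2 = v_2 − 1.9403·q_1 = (0.4706, -2.0000, -0.1176).
r_{22} = ‖u_2‖ = 2.0580.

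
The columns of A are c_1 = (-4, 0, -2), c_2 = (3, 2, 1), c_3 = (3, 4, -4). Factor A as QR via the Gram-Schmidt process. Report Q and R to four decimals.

Q = [[-0.8944, 0.0976, 0.4364], [0.0000, 0.9759, -0.2182], [-0.4472, -0.1952, -0.8729]], R = [[4.4721, -3.1305, -0.8944], [0.0000, 2.0494, 4.9771], [0.0000, 0.0000, 3.9279]]

c_1 = (-4, 0, -2); ‖c_1‖ = 4.4721, so e_1 = (-0.8944, 0.0000, -0.4472).
e_1·c_2 = (-0.8944)·3 + 0.0000·2 + (-0.4472)·1 = -3.1305.
u_2 = c_2 + 3.1305·e_1 = (0.2000, 2.0000, -0.4000).
‖u_2‖ = 2.0494, so e_2 = (0.0976, 0.9759, -0.1952).
e_1·c_3 = (-0.8944)·3 + 0.0000·4 + (-0.4472)·(-4) = -0.8944; e_2·c_3 = 0.0976·3 + 0.9759·4 + (-0.1952)·(-4) = 4.9771.
u_3 = c_3 + 0.8944·e_1 − 4.9771·e_2 = (1.7143, -0.8571, -3.4286).
‖u_3‖ = 3.9279, so e_3 = (0.4364, -0.2182, -0.8729).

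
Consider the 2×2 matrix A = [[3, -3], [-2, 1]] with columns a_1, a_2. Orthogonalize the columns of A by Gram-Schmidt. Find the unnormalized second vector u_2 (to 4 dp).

u_2 = (-0.4615, -0.6923)

a_1 = (3, -2); ‖a_1‖ = 3.6056, so q_1 = (0.8321, -0.5547).
q_1·a_2 = 0.8321·(-3) + (-0.5547)·1 = -3.0509.
u_2 = a_2 + 3.0509·q_1 = (-0.4615, -0.6923).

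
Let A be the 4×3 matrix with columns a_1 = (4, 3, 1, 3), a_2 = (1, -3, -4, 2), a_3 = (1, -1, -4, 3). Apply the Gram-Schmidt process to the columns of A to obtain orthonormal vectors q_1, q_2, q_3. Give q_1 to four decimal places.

q_1 = (0.6761, 0.5071, 0.1690, 0.5071)

a_1 = (4, 3, 1, 3); ‖a_1‖ = 5.9161, so q_1 = (0.6761, 0.5071, 0.1690, 0.5071).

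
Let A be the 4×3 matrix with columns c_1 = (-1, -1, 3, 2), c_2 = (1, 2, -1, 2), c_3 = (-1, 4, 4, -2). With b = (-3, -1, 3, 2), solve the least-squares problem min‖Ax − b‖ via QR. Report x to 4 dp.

c_1 = (-1, -1, 3, 2); ‖c_1‖ = 3.8730, so e_1 = (-0.2582, -0.2582, 0.7746, 0.5164).
e_1·c_2 = (-0.2582)·1 + (-0.2582)·2 + 0.7746·(-1) + 0.5164·2 = -0.5164.
u_2 = c_2 + 0.5164·e_1 = (0.8667, 1.8667, -0.6000, 2.2667).
‖u_2‖ = 3.1198, so e_2 = (0.2778, 0.5983, -0.1923, 0.7265).
e_1·c_3 = (-0.2582)·(-1) + (-0.2582)·4 + 0.7746·4 + 0.5164·(-2) = 1.2910; e_2·c_3 = 0.2778·(-1) + 0.5983·4 + (-0.1923)·4 + 0.7265·(-2) = -0.1068.
u_3 = c_3 − 1.2910·e_1 + 0.1068·e_2 = (-0.6370, 4.3973, 2.9795, -2.5890).
‖u_3‖ = 5.9432, so e_3 = (-0.1072, 0.7399, 0.5013, -0.4356).
Qᵀb = (4.3894, -0.5556, 0.2144).
Back-substitute: x_3 = 0.2144/5.9432 = 0.0361.
x_2 = (-0.5556 + 0.1068·0.0361)/3.1198 = -0.1768.
x_1 = (4.3894 + 0.5164·(-0.1768) − 1.2910·0.0361)/3.8730 = 1.0977.

x = (1.0977, -0.1768, 0.0361)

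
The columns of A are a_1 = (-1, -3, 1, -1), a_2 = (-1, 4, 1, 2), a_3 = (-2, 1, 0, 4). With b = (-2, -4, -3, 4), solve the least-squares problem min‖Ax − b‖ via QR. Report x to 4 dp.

x = (-0.5424, -1.9237, 1.9153)

a_1 = (-1, -3, 1, -1); ‖a_1‖ = 3.4641, so q_1 = (-0.2887, -0.8660, 0.2887, -0.2887).
q_1·a_2 = (-0.2887)·(-1) + (-0.8660)·4 + 0.2887·1 + (-0.2887)·2 = -3.4641.
u_2 = a_2 + 3.4641·q_1 = (-2.0000, 1.0000, 2.0000, 1.0000).
‖u_2‖ = 3.1623, so q_2 = (-0.6325, 0.3162, 0.6325, 0.3162).
q_1·a_3 = (-0.2887)·(-2) + (-0.8660)·1 + 0.2887·0 + (-0.2887)·4 = -1.4434; q_2·a_3 = (-0.6325)·(-2) + 0.3162·1 + 0.6325·0 + 0.3162·4 = 2.8460.
u_3 = a_3 + 1.4434·q_1 − 2.8460·q_2 = (-0.6167, -1.1500, -1.3833, 2.6833).
‖u_3‖ = 3.2889, so q_3 = (-0.1875, -0.3497, -0.4206, 0.8159).
Qᵀb = (2.0207, -0.6325, 6.2990).
Back-substitute: x_3 = 6.2990/3.2889 = 1.9153.
x_2 = (-0.6325 − 2.8460·1.9153)/3.1623 = -1.9237.
x_1 = (2.0207 + 3.4641·(-1.9237) + 1.4434·1.9153)/3.4641 = -0.5424.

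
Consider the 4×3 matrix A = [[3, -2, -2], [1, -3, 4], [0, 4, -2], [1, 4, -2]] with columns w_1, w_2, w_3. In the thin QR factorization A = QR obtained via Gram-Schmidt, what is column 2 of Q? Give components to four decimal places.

w_1 = (3, 1, 0, 1); ‖w_1‖ = 3.3166, so q_1 = (0.9045, 0.3015, 0.0000, 0.3015).
q_1·w_2 = 0.9045·(-2) + 0.3015·(-3) + 0.0000·4 + 0.3015·4 = -1.5076.
u_2 = w_2 + 1.5076·q_1 = (-0.6364, -2.5455, 4.0000, 4.4545).
‖u_2‖ = 6.5366, so q_2 = (-0.0974, -0.3894, 0.6119, 0.6815).

q_2 = (-0.0974, -0.3894, 0.6119, 0.6815)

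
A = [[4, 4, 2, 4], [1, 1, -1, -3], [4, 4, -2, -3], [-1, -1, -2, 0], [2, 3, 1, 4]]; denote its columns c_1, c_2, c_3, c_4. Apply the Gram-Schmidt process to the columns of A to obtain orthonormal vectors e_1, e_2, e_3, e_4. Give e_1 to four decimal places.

e_1 = c_1/‖c_1‖ = (4, 1, 4, -1, 2)/6.1644 = (0.6489, 0.1622, 0.6489, -0.1622, 0.3244).

e_1 = (0.6489, 0.1622, 0.6489, -0.1622, 0.3244)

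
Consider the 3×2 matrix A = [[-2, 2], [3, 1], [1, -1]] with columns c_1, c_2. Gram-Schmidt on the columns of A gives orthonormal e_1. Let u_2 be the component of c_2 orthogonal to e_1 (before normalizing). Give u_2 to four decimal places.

u_2 = (1.7143, 1.4286, -0.8571)

e_1 = c_1/‖c_1‖ = (-2, 3, 1)/3.7417 = (-0.5345, 0.8018, 0.2673).
r_{12} = e_1·c_2 = -0.5345.
u_2 = c_2 + 0.5345·e_1 = (1.7143, 1.4286, -0.8571).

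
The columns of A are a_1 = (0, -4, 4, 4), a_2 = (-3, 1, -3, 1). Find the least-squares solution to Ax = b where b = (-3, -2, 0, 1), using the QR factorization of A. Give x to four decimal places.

x = (0.4118, 0.6471)

a_1 = (0, -4, 4, 4); ‖a_1‖ = 6.9282, so q_1 = (0.0000, -0.5774, 0.5774, 0.5774).
q_1·a_2 = 0.0000·(-3) + (-0.5774)·1 + 0.5774·(-3) + 0.5774·1 = -1.7321.
u_2 = a_2 + 1.7321·q_1 = (-3.0000, 0.0000, -2.0000, 2.0000).
‖u_2‖ = 4.1231, so q_2 = (-0.7276, 0.0000, -0.4851, 0.4851).
Qᵀb = (1.7321, 2.6679).
Back-substitute: x_2 = 2.6679/4.1231 = 0.6471.
x_1 = (1.7321 + 1.7321·0.6471)/6.9282 = 0.4118.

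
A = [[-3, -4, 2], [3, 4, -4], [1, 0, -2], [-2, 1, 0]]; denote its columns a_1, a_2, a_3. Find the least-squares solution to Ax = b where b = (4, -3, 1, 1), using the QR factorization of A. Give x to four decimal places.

x = (-0.8491, -0.8113, -0.7689)

a_1 = (-3, 3, 1, -2); ‖a_1‖ = 4.7958, so q_1 = (-0.6255, 0.6255, 0.2085, -0.4170).
q_1·a_2 = (-0.6255)·(-4) + 0.6255·4 + 0.2085·0 + (-0.4170)·1 = 4.5873.
u_2 = a_2 − 4.5873·q_1 = (-1.1304, 1.1304, -0.9565, 2.9130).
‖u_2‖ = 3.4578, so q_2 = (-0.3269, 0.3269, -0.2766, 0.8425).
q_1·a_3 = (-0.6255)·2 + 0.6255·(-4) + 0.2085·(-2) + (-0.4170)·0 = -4.1703; q_2·a_3 = (-0.3269)·2 + 0.3269·(-4) + (-0.2766)·(-2) + 0.8425·0 = -1.4083.
u_3 = a_3 + 4.1703·q_1 + 1.4083·q_2 = (-1.0691, -0.9309, -1.5200, -0.5527).
‖u_3‖ = 2.1507, so q_3 = (-0.4971, -0.4328, -0.7068, -0.2570).
Qᵀb = (-4.5873, -1.7226, -1.6536).
Back-substitute: x_3 = -1.6536/2.1507 = -0.7689.
x_2 = (-1.7226 + 1.4083·(-0.7689))/3.4578 = -0.8113.
x_1 = (-4.5873 − 4.5873·(-0.8113) + 4.1703·(-0.7689))/4.7958 = -0.8491.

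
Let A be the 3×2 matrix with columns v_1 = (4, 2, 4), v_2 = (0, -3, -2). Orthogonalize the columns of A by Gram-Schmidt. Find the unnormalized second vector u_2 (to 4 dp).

v_1 = (4, 2, 4); ‖v_1‖ = 6.0000, so e_1 = (0.6667, 0.3333, 0.6667).
e_1·v_2 = 0.6667·0 + 0.3333·(-3) + 0.6667·(-2) = -2.3333.
u_2 = v_2 + 2.3333·e_1 = (1.5556, -2.2222, -0.4444).

u_2 = (1.5556, -2.2222, -0.4444)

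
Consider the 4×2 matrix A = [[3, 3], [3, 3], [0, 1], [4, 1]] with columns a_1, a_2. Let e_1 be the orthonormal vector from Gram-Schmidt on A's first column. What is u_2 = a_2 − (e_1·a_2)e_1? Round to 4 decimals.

u_2 = (1.0588, 1.0588, 1.0000, -1.5882)

e_1 = a_1/‖a_1‖ = (3, 3, 0, 4)/5.8310 = (0.5145, 0.5145, 0.0000, 0.6860).
r_{12} = e_1·a_2 = 3.7730.
u_2 = a_2 − 3.7730·e_1 = (1.0588, 1.0588, 1.0000, -1.5882).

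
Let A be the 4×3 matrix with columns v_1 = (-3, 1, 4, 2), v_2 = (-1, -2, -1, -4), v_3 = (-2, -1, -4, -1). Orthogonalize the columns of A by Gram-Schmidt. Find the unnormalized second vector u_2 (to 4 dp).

v_1 = (-3, 1, 4, 2); ‖v_1‖ = 5.4772, so e_1 = (-0.5477, 0.1826, 0.7303, 0.3651).
e_1·v_2 = (-0.5477)·(-1) + 0.1826·(-2) + 0.7303·(-1) + 0.3651·(-4) = -2.0083.
u_2 = v_2 + 2.0083·e_1 = (-2.1000, -1.6333, 0.4667, -3.2667).

u_2 = (-2.1000, -1.6333, 0.4667, -3.2667)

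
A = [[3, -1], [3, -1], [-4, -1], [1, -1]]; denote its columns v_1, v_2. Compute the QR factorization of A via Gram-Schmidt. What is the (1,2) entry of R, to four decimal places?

r_{12} = -0.5071

v_1 = (3, 3, -4, 1); ‖v_1‖ = 5.9161, so e_1 = (0.5071, 0.5071, -0.6761, 0.1690).
r_{12} = e_1·v_2 = -0.5071.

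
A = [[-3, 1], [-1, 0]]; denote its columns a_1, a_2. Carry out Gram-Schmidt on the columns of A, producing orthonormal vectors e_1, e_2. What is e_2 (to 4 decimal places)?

e_2 = (0.3162, -0.9487)

e_1 = a_1/‖a_1‖ = (-3, -1)/3.1623 = (-0.9487, -0.3162).
r_{12} = e_1·a_2 = -0.9487.
u_2 = a_2 + 0.9487·e_1 = (0.1000, -0.3000).
‖u_2‖ = 0.3162, so e_2 = (0.3162, -0.9487).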